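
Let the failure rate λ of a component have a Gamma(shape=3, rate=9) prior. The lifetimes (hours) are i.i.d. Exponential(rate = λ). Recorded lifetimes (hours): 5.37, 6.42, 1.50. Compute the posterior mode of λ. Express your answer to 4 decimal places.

λ̂_MAP = 0.2243

The Exponential(rate=λ) likelihood is ∝ λ^n e^(−λΣtᵢ). Here n = 3 and Σtᵢ = 5.37 + 6.42 + 1.50 = 13.29.
Posterior ∝ λ^2e^(−9λ) · λ^3e^(−13.29λ) = λ^5e^(−22.29λ), i.e. Gamma(6, 22.29).
Mode = (a−1)/b = 5/22.29 ≈ 0.2243.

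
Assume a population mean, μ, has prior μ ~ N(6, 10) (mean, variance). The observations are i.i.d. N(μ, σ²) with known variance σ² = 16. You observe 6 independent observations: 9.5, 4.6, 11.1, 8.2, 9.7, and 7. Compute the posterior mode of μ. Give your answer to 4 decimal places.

n = 6; x̄ = (9.5 + 4.6 + 11.1 + 8.2 + 9.7 + 7)/6 = 50.1/6 = 8.35.
For a Normal prior and Normal likelihood with known variance, the posterior is Normal; its mode equals its mean, the precision-weighted average.
Prior precision 1/σ₀² = 1/10 = 0.1; data precision n/σ² = 6/16 = 0.375.
μ̂ = (0.1·6 + 0.375·8.35) / (0.1 + 0.375) = 3.73125/0.475 = 597/76 ≈ 7.8553.

μ̂_MAP = 7.8553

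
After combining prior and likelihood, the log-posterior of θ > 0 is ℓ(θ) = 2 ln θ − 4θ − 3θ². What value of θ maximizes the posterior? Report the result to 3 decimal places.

θ̂_MAP = 0.333

ℓ'(θ) = 2/θ − 4 − 6θ. Setting this to zero and multiplying by θ: 6θ² + 4θ − 2 = 0.
θ = (−4 + √(4² + 4·6·2)) / (2·6) = (−4 + √64) / 12 = (−4 + 8)/12 = 1/3.
ℓ''(θ) = −2/θ² − 6 < 0, confirming a maximum.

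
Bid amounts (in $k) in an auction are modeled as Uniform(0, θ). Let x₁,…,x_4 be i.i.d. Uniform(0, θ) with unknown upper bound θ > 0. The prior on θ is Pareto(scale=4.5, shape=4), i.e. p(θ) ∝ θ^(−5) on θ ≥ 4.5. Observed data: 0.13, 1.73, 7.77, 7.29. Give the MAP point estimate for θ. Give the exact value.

θ̂_MAP = 7.77

The Uniform(0, θ) likelihood is θ^(−n) for θ ≥ max(xᵢ), zero otherwise. Here max(xᵢ) = 7.77.
Posterior ∝ θ^(−5) · θ^(−4) = θ^(−9) on θ ≥ max(4.5, 7.77) = 7.77.
This density is strictly decreasing in θ, so the posterior mode lies at the lower boundary of the support.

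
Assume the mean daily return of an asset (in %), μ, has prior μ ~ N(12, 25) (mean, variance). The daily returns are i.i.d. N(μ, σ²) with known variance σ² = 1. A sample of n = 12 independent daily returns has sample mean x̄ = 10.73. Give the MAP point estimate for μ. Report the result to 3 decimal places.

n = 12, x̄ = 10.73.
For a Normal prior and Normal likelihood with known variance, the posterior is Normal; its mode equals its mean, the precision-weighted average.
Prior precision 1/σ₀² = 1/25 = 0.04; data precision n/σ² = 12/1 = 12.
μ̂ = (0.04·12 + 12·10.73) / (0.04 + 12) = 129.24/12.04 = 3231/301 ≈ 10.734.

μ̂_MAP = 10.734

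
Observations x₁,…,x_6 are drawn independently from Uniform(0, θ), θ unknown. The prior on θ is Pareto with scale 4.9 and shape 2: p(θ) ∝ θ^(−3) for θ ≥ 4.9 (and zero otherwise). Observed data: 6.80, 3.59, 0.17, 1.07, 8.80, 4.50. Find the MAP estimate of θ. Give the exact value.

θ̂_MAP = 8.80

The Uniform(0, θ) likelihood is θ^(−n) for θ ≥ max(xᵢ), zero otherwise. Here max(xᵢ) = 8.80.
Posterior ∝ θ^(−3) · θ^(−6) = θ^(−9) on θ ≥ max(4.9, 8.80) = 8.80.
This density is strictly decreasing in θ, so the posterior mode lies at the lower boundary of the support.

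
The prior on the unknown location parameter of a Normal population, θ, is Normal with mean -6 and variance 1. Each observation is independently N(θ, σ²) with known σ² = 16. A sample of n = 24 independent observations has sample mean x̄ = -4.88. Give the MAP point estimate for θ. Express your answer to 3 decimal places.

θ̂_MAP = -5.328

n = 24, x̄ = -4.88.
For a Normal prior and Normal likelihood with known variance, the posterior is Normal; its mode equals its mean, the precision-weighted average.
Prior precision 1/σ₀² = 1/1 = 1; data precision n/σ² = 24/16 = 1.5.
θ̂ = (1·(-6) + 1.5·(-4.88)) / (1 + 1.5) = (-13.32)/2.5 = -5.328.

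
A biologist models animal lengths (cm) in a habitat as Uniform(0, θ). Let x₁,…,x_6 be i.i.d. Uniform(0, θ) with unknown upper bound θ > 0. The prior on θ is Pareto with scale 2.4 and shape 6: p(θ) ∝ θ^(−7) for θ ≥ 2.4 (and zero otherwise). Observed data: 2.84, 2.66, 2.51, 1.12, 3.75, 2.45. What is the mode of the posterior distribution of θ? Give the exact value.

The Uniform(0, θ) likelihood is θ^(−n) for θ ≥ max(xᵢ), zero otherwise. Here max(xᵢ) = 3.75.
Posterior ∝ θ^(−7) · θ^(−6) = θ^(−13) on θ ≥ max(2.4, 3.75) = 3.75.
This density is strictly decreasing in θ, so the posterior mode lies at the lower boundary of the support.

θ̂_MAP = 3.75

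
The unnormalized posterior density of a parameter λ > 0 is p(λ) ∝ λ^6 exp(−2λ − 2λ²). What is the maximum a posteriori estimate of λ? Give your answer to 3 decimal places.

λ̂_MAP = 1.000

ℓ'(λ) = 6/λ − 2 − 4λ. Setting this to zero and multiplying by λ: 4λ² + 2λ − 6 = 0.
λ = (−2 + √(2² + 4·4·6)) / (2·4) = (−2 + √100) / 8 = (−2 + 10)/8 = 1.
ℓ''(λ) = −6/λ² − 4 < 0, confirming a maximum.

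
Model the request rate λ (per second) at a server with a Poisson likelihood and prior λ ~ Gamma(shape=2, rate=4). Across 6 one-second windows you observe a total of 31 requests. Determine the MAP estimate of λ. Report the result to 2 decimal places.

Σxᵢ = 31, n = 6.
Posterior ∝ λe^(−4λ) · λ^31e^(−6λ) = λ^32e^(−10λ), i.e. Gamma(shape=33, rate=10).
The mode of a Gamma(a, b) with a ≥ 1 (shape–rate) is (a−1)/b = 32/10 ≈ 3.20.

λ̂_MAP = 3.20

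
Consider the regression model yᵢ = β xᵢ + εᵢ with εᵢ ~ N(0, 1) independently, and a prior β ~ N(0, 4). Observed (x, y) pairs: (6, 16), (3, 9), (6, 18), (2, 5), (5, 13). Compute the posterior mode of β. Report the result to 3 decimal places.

log p(β | y) = −Σ(yᵢ − βxᵢ)²/(2·1) − β²/(2·4) + const.
Setting the derivative to zero: Σxᵢ(yᵢ − βxᵢ)/1 − β/4 = 0, so β = Σxᵢyᵢ / (Σxᵢ² + σ²/τ²).
Σxᵢyᵢ = 6·16 + 3·9 + 6·18 + 2·5 + 5·13 = 306; Σxᵢ² = 110; σ²/τ² = 0.25.
β̂_MAP = 306 / (110 + 0.25) = 306/110.25 ≈ 2.776.

β̂_MAP = 2.776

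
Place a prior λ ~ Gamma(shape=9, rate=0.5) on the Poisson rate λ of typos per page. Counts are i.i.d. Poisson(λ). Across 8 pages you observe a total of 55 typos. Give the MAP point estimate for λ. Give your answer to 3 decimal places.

λ̂_MAP = 7.412

Σxᵢ = 55, n = 8.
Posterior ∝ λ^8e^(−0.5λ) · λ^55e^(−8λ) = λ^63e^(−8.5λ), i.e. Gamma(shape=64, rate=8.5).
The mode of a Gamma(a, b) with a ≥ 1 (shape–rate) is (a−1)/b = 63/8.5 ≈ 7.412.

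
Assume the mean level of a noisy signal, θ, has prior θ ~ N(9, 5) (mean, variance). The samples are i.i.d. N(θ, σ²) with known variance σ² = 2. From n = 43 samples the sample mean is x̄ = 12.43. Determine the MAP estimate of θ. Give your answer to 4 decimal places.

θ̂_MAP = 12.3984

n = 43, x̄ = 12.43.
For a Normal prior and Normal likelihood with known variance, the posterior is Normal; its mode equals its mean, the precision-weighted average.
Prior precision 1/σ₀² = 1/5 = 0.2; data precision n/σ² = 43/2 = 21.5.
θ̂ = (0.2·9 + 21.5·12.43) / (0.2 + 21.5) = 269.045/21.7 = 7687/620 ≈ 12.3984.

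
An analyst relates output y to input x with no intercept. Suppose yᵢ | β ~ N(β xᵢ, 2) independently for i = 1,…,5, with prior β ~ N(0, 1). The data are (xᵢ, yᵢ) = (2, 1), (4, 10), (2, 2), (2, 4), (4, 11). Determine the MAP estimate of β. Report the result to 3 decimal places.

log p(β | y) = −Σ(yᵢ − βxᵢ)²/(2·2) − β²/(2·1) + const.
Setting the derivative to zero: Σxᵢ(yᵢ − βxᵢ)/2 − β/1 = 0, so β = Σxᵢyᵢ / (Σxᵢ² + σ²/τ²).
Σxᵢyᵢ = 2·1 + 4·10 + 2·2 + 2·4 + 4·11 = 98; Σxᵢ² = 44; σ²/τ² = 2.
β̂_MAP = 98 / (44 + 2) = 98/46 ≈ 2.130.

β̂_MAP = 2.130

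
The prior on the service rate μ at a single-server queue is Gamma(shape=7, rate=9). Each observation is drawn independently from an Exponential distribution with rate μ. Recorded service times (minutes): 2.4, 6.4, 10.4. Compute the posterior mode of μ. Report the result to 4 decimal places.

μ̂_MAP = 0.3191

The Exponential(rate=μ) likelihood is ∝ μ^n e^(−μΣtᵢ). Here n = 3 and Σtᵢ = 2.4 + 6.4 + 10.4 = 19.2.
Posterior ∝ μ^6e^(−9μ) · μ^3e^(−19.2μ) = μ^9e^(−28.2μ), i.e. Gamma(10, 28.2).
Mode = (a−1)/b = 9/28.2 ≈ 0.3191.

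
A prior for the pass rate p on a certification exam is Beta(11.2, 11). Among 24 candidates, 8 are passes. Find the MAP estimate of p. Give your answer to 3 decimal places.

Prior: Beta(11.2, 11).
Data: 8 successes in 24 trials. The binomial likelihood contributes p^8(1−p)^16, so the posterior is Beta(11.2+8, 11+16) = Beta(19.2, 27).
For Beta(a, b) with a, b > 1 the mode is (a−1)/(a+b−2) = 18.2/44.2 ≈ 0.412.

p̂_MAP = 0.412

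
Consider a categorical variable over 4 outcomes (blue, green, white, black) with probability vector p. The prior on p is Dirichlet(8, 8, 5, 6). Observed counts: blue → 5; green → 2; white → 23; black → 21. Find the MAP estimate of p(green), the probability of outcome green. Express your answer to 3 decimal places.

The posterior is Dirichlet(αᵢ + nᵢ) = Dirichlet(13, 10, 28, 27).
For a Dirichlet(a₁,…,a_K) with all aᵢ > 1, the mode has j-th component (aⱼ − 1)/(Σaᵢ − K).
Here Σaᵢ = 78 and K = 4, so p(green) = (10 − 1)/(78 − 4) = 9/74 ≈ 0.122.

MAP estimate of p(green) = 0.122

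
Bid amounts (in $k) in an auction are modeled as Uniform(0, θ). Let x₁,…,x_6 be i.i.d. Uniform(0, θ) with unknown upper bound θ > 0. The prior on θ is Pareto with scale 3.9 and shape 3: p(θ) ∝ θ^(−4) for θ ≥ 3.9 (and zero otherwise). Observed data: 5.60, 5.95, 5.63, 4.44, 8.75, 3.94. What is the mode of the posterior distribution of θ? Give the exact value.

The Uniform(0, θ) likelihood is θ^(−n) for θ ≥ max(xᵢ), zero otherwise. Here max(xᵢ) = 8.75.
Posterior ∝ θ^(−4) · θ^(−6) = θ^(−10) on θ ≥ max(3.9, 8.75) = 8.75.
This density is strictly decreasing in θ, so the posterior mode lies at the lower boundary of the support.

θ̂_MAP = 8.75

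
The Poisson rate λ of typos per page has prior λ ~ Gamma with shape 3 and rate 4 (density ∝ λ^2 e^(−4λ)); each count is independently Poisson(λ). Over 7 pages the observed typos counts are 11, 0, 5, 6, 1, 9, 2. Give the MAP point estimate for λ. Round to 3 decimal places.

λ̂_MAP = 3.273

Σxᵢ = 11+0+5+6+1+9+2 = 34, with n = 7.
Posterior ∝ λ^2e^(−4λ) · λ^34e^(−7λ) = λ^36e^(−11λ), i.e. Gamma(shape=37, rate=11).
The mode of a Gamma(a, b) with a ≥ 1 (shape–rate) is (a−1)/b = 36/11 ≈ 3.273.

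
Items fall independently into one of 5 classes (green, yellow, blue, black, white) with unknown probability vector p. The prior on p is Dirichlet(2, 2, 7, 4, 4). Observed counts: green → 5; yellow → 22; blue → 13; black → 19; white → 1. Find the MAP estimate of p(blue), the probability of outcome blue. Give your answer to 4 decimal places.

MAP estimate of p(blue) = 0.2568

The posterior is Dirichlet(αᵢ + nᵢ) = Dirichlet(7, 24, 20, 23, 5).
For a Dirichlet(a₁,…,a_K) with all aᵢ > 1, the mode has j-th component (aⱼ − 1)/(Σaᵢ − K).
Here Σaᵢ = 79 and K = 5, so p(blue) = (20 − 1)/(79 − 5) = 19/74 ≈ 0.2568.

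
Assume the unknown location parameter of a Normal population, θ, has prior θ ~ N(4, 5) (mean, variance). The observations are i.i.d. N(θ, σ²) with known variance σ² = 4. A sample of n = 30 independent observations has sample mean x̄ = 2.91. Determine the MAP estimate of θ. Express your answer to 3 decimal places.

θ̂_MAP = 2.938

n = 30, x̄ = 2.91.
For a Normal prior and Normal likelihood with known variance, the posterior is Normal; its mode equals its mean, the precision-weighted average.
Prior precision 1/σ₀² = 1/5 = 0.2; data precision n/σ² = 30/4 = 7.5.
θ̂ = (0.2·4 + 7.5·2.91) / (0.2 + 7.5) = 22.625/7.7 = 905/308 ≈ 2.938.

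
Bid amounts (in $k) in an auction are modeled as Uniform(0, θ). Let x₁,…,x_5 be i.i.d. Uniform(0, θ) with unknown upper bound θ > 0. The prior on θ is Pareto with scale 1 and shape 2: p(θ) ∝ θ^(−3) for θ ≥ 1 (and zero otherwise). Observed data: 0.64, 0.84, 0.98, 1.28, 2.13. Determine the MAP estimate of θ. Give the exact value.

The Uniform(0, θ) likelihood is θ^(−n) for θ ≥ max(xᵢ), zero otherwise. Here max(xᵢ) = 2.13.
Posterior ∝ θ^(−3) · θ^(−5) = θ^(−8) on θ ≥ max(1, 2.13) = 2.13.
This density is strictly decreasing in θ, so the posterior mode lies at the lower boundary of the support.

θ̂_MAP = 2.13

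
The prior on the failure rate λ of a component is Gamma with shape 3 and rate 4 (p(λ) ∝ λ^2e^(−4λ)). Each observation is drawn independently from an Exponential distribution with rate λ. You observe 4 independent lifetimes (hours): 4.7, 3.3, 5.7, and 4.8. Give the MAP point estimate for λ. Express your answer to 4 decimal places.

The Exponential(rate=λ) likelihood is ∝ λ^n e^(−λΣtᵢ). Here n = 4 and Σtᵢ = 4.7 + 3.3 + 5.7 + 4.8 = 18.5.
Posterior ∝ λ^2e^(−4λ) · λ^4e^(−18.5λ) = λ^6e^(−22.5λ), i.e. Gamma(7, 22.5).
Mode = (a−1)/b = 6/22.5 ≈ 0.2667.

λ̂_MAP = 0.2667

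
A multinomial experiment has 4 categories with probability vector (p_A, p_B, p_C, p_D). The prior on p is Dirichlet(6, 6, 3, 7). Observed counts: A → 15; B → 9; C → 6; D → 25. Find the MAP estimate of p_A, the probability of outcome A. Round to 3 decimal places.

MAP estimate of p_A = 0.274

The posterior is Dirichlet(αᵢ + nᵢ) = Dirichlet(21, 15, 9, 32).
For a Dirichlet(a₁,…,a_K) with all aᵢ > 1, the mode has j-th component (aⱼ − 1)/(Σaᵢ − K).
Here Σaᵢ = 77 and K = 4, so p_A = (21 − 1)/(77 − 4) = 20/73 ≈ 0.274.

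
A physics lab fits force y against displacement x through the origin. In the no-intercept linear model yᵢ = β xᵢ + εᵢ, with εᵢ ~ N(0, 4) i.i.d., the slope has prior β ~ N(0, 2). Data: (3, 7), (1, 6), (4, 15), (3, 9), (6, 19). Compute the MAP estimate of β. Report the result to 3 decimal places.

β̂_MAP = 3.123

log p(β | y) = −Σ(yᵢ − βxᵢ)²/(2·4) − β²/(2·2) + const.
Setting the derivative to zero: Σxᵢ(yᵢ − βxᵢ)/4 − β/2 = 0, so β = Σxᵢyᵢ / (Σxᵢ² + σ²/τ²).
Σxᵢyᵢ = 3·7 + 1·6 + 4·15 + 3·9 + 6·19 = 228; Σxᵢ² = 71; σ²/τ² = 2.
β̂_MAP = 228 / (71 + 2) = 228/73 ≈ 3.123.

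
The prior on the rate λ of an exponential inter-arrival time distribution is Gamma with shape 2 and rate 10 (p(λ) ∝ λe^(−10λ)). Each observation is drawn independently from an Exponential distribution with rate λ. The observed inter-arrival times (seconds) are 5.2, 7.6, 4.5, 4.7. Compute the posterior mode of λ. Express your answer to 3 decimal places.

λ̂_MAP = 0.156

The Exponential(rate=λ) likelihood is ∝ λ^n e^(−λΣtᵢ). Here n = 4 and Σtᵢ = 5.2 + 7.6 + 4.5 + 4.7 = 22.
Posterior ∝ λe^(−10λ) · λ^4e^(−22λ) = λ^5e^(−32λ), i.e. Gamma(6, 32).
Mode = (a−1)/b = 5/32 ≈ 0.156.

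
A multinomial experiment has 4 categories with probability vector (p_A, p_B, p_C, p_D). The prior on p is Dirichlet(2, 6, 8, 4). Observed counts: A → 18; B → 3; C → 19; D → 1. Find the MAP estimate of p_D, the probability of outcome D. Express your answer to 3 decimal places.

MAP estimate of p_D = 0.070

The posterior is Dirichlet(αᵢ + nᵢ) = Dirichlet(20, 9, 27, 5).
For a Dirichlet(a₁,…,a_K) with all aᵢ > 1, the mode has j-th component (aⱼ − 1)/(Σaᵢ − K).
Here Σaᵢ = 61 and K = 4, so p_D = (5 − 1)/(61 − 4) = 4/57 ≈ 0.070.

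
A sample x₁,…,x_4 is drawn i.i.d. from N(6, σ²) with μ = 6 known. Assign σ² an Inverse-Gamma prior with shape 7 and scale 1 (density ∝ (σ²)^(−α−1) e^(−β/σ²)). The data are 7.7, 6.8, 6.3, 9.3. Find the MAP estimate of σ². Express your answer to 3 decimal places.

σ̂²_MAP = 0.826

Sum of squared deviations about the known mean: SS = (7.7−6)² + (6.8−6)² + (6.3−6)² + (9.3−6)² = 14.51.
The Normal likelihood contributes (σ²)^(−n/2) exp(−SS/(2σ²)), so the posterior is Inverse-Gamma(α + n/2, β + SS/2) = Inverse-Gamma(9, 8.255).
The mode of Inverse-Gamma(a, b) is b/(a+1) = 8.255/10 ≈ 0.826.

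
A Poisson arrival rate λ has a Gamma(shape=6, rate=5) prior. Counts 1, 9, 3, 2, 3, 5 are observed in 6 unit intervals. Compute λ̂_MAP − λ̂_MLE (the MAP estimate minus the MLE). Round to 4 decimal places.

Σxᵢ = 23. Posterior is Gamma(29, 11); MAP = (29−1)/11 = 28/11 ≈ 2.54545.
MLE = x̄ = 23/6 ≈ 3.83333.
Difference = 28/11 − 23/6 = -85/66 ≈ -1.2879.

MAP − MLE = -1.2879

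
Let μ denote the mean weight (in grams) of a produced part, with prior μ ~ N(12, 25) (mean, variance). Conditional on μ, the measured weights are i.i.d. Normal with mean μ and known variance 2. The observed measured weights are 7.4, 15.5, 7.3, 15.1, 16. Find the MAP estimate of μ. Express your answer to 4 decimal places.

μ̂_MAP = 12.2559

n = 5; x̄ = (7.4 + 15.5 + 7.3 + 15.1 + 16)/5 = 61.3/5 = 12.26.
For a Normal prior and Normal likelihood with known variance, the posterior is Normal; its mode equals its mean, the precision-weighted average.
Prior precision 1/σ₀² = 1/25 = 0.04; data precision n/σ² = 5/2 = 2.5.
μ̂ = (0.04·12 + 2.5·12.26) / (0.04 + 2.5) = 31.13/2.54 = 3113/254 ≈ 12.2559.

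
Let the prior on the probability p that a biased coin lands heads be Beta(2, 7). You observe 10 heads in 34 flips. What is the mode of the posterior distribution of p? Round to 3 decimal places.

Prior: Beta(2, 7).
Data: 10 successes in 34 trials. The binomial likelihood contributes p^10(1−p)^24, so the posterior is Beta(2+10, 7+24) = Beta(12, 31).
For Beta(a, b) with a, b > 1 the mode is (a−1)/(a+b−2) = 11/41 ≈ 0.268.

p̂_MAP = 0.268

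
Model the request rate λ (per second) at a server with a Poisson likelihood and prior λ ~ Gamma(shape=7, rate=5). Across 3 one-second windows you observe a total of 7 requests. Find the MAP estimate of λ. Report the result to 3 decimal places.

Σxᵢ = 7, n = 3.
Posterior ∝ λ^6e^(−5λ) · λ^7e^(−3λ) = λ^13e^(−8λ), i.e. Gamma(shape=14, rate=8).
The mode of a Gamma(a, b) with a ≥ 1 (shape–rate) is (a−1)/b = 13/8 ≈ 1.625.

λ̂_MAP = 1.625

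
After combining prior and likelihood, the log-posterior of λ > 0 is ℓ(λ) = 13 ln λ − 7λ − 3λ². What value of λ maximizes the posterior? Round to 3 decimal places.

ℓ'(λ) = 13/λ − 7 − 6λ. Setting this to zero and multiplying by λ: 6λ² + 7λ − 13 = 0.
λ = (−7 + √(7² + 4·6·13)) / (2·6) = (−7 + √361) / 12 = (−7 + 19)/12 = 1.
ℓ''(λ) = −13/λ² − 6 < 0, confirming a maximum.

λ̂_MAP = 1.000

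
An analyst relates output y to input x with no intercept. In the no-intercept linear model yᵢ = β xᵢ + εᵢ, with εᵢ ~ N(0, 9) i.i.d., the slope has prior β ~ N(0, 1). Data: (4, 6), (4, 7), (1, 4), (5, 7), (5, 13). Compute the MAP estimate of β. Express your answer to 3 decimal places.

β̂_MAP = 1.696

log p(β | y) = −Σ(yᵢ − βxᵢ)²/(2·9) − β²/(2·1) + const.
Setting the derivative to zero: Σxᵢ(yᵢ − βxᵢ)/9 − β/1 = 0, so β = Σxᵢyᵢ / (Σxᵢ² + σ²/τ²).
Σxᵢyᵢ = 4·6 + 4·7 + 1·4 + 5·7 + 5·13 = 156; Σxᵢ² = 83; σ²/τ² = 9.
β̂_MAP = 156 / (83 + 9) = 156/92 ≈ 1.696.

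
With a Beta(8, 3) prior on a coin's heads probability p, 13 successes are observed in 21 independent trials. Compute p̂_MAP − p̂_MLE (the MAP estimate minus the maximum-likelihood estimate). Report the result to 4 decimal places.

Posterior is Beta(21, 11); MAP = (21−1)/(32−2) = 20/30 ≈ 0.66667.
MLE ignores the prior: p̂_MLE = k/n = 13/21 ≈ 0.61905.
Difference = 20/30 − 13/21 = 1/21 ≈ 0.0476.

MAP − MLE = 0.0476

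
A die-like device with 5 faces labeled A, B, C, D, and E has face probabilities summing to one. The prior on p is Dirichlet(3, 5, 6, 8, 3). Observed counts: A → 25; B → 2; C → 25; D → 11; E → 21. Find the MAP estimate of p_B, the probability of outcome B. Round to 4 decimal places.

MAP estimate of p_B = 0.0577

The posterior is Dirichlet(αᵢ + nᵢ) = Dirichlet(28, 7, 31, 19, 24).
For a Dirichlet(a₁,…,a_K) with all aᵢ > 1, the mode has j-th component (aⱼ − 1)/(Σaᵢ − K).
Here Σaᵢ = 109 and K = 5, so p_B = (7 − 1)/(109 − 5) = 6/104 ≈ 0.0577.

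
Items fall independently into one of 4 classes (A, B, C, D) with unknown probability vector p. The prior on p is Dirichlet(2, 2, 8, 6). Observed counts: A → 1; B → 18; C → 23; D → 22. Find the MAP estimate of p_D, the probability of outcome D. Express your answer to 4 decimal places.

MAP estimate of p_D = 0.3462

The posterior is Dirichlet(αᵢ + nᵢ) = Dirichlet(3, 20, 31, 28).
For a Dirichlet(a₁,…,a_K) with all aᵢ > 1, the mode has j-th component (aⱼ − 1)/(Σaᵢ − K).
Here Σaᵢ = 82 and K = 4, so p_D = (28 − 1)/(82 − 4) = 27/78 ≈ 0.3462.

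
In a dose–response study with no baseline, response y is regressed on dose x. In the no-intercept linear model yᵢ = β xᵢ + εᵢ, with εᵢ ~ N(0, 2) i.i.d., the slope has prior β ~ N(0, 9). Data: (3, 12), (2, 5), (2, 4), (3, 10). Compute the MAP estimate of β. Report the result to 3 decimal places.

log p(β | y) = −Σ(yᵢ − βxᵢ)²/(2·2) − β²/(2·9) + const.
Setting the derivative to zero: Σxᵢ(yᵢ − βxᵢ)/2 − β/9 = 0, so β = Σxᵢyᵢ / (Σxᵢ² + σ²/τ²).
Σxᵢyᵢ = 3·12 + 2·5 + 2·4 + 3·10 = 84; Σxᵢ² = 26; σ²/τ² = 2/9.
β̂_MAP = 84 / (26 + 2/9) = 84/(236/9) = 189/59 ≈ 3.203.

β̂_MAP = 3.203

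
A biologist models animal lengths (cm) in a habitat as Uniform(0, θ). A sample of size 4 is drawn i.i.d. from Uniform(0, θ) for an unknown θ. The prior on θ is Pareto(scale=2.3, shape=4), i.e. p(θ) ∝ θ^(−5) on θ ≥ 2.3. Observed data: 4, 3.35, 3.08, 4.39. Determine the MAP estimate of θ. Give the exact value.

The Uniform(0, θ) likelihood is θ^(−n) for θ ≥ max(xᵢ), zero otherwise. Here max(xᵢ) = 4.39.
Posterior ∝ θ^(−5) · θ^(−4) = θ^(−9) on θ ≥ max(2.3, 4.39) = 4.39.
This density is strictly decreasing in θ, so the posterior mode lies at the lower boundary of the support.

θ̂_MAP = 4.39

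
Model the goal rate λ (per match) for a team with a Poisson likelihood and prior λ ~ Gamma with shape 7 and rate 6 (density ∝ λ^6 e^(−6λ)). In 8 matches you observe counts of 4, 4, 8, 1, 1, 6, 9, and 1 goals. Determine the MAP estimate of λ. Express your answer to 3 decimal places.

λ̂_MAP = 2.857

Σxᵢ = 4+4+8+1+1+6+9+1 = 34, with n = 8.
Posterior ∝ λ^6e^(−6λ) · λ^34e^(−8λ) = λ^40e^(−14λ), i.e. Gamma(shape=41, rate=14).
The mode of a Gamma(a, b) with a ≥ 1 (shape–rate) is (a−1)/b = 40/14 ≈ 2.857.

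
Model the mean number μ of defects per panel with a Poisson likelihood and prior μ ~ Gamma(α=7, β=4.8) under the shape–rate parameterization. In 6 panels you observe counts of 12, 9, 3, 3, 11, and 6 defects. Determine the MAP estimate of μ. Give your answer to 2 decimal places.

Σxᵢ = 12+9+3+3+11+6 = 44, with n = 6.
Posterior ∝ μ^6e^(−4.8μ) · μ^44e^(−6μ) = μ^50e^(−10.8μ), i.e. Gamma(shape=51, rate=10.8).
The mode of a Gamma(a, b) with a ≥ 1 (shape–rate) is (a−1)/b = 50/10.8 ≈ 4.63.

μ̂_MAP = 4.63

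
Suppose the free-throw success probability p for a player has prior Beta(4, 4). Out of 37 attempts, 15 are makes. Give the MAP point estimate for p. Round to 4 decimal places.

Prior: Beta(4, 4).
Data: 15 successes in 37 trials. The binomial likelihood contributes p^15(1−p)^22, so the posterior is Beta(4+15, 4+22) = Beta(19, 26).
For Beta(a, b) with a, b > 1 the mode is (a−1)/(a+b−2) = 18/43 ≈ 0.4186.

p̂_MAP = 0.4186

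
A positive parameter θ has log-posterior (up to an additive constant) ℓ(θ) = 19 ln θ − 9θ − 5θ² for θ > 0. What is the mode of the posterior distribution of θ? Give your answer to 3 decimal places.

θ̂_MAP = 1.000

ℓ'(θ) = 19/θ − 9 − 10θ. Setting this to zero and multiplying by θ: 10θ² + 9θ − 19 = 0.
θ = (−9 + √(9² + 4·10·19)) / (2·10) = (−9 + √841) / 20 = (−9 + 29)/20 = 1.
ℓ''(θ) = −19/θ² − 10 < 0, confirming a maximum.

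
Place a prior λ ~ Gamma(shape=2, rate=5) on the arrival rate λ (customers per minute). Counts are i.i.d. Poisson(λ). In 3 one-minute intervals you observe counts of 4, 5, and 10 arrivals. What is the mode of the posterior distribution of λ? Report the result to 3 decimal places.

Σxᵢ = 4+5+10 = 19, with n = 3.
Posterior ∝ λe^(−5λ) · λ^19e^(−3λ) = λ^20e^(−8λ), i.e. Gamma(shape=21, rate=8).
The mode of a Gamma(a, b) with a ≥ 1 (shape–rate) is (a−1)/b = 20/8 ≈ 2.500.

λ̂_MAP = 2.500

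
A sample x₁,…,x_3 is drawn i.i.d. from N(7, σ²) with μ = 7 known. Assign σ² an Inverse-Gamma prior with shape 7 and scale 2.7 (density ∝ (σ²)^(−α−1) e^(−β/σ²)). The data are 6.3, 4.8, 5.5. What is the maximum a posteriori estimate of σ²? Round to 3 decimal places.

Sum of squared deviations about the known mean: SS = (6.3−7)² + (4.8−7)² + (5.5−7)² = 7.58.
The Normal likelihood contributes (σ²)^(−n/2) exp(−SS/(2σ²)), so the posterior is Inverse-Gamma(α + n/2, β + SS/2) = Inverse-Gamma(8.5, 6.49).
The mode of Inverse-Gamma(a, b) is b/(a+1) = 6.49/9.5 ≈ 0.683.

σ̂²_MAP = 0.683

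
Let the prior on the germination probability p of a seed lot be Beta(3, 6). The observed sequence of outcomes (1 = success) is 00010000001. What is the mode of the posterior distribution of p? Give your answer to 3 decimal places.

Prior: Beta(3, 6).
Data: 2 successes in 11 trials (from the sequence). The binomial likelihood contributes p^2(1−p)^9, so the posterior is Beta(3+2, 6+9) = Beta(5, 15).
For Beta(a, b) with a, b > 1 the mode is (a−1)/(a+b−2) = 4/18 ≈ 0.222.

p̂_MAP = 0.222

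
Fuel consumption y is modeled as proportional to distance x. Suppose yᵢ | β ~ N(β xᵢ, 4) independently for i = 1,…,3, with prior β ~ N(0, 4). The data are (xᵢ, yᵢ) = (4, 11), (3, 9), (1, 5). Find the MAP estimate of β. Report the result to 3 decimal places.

log p(β | y) = −Σ(yᵢ − βxᵢ)²/(2·4) − β²/(2·4) + const.
Setting the derivative to zero: Σxᵢ(yᵢ − βxᵢ)/4 − β/4 = 0, so β = Σxᵢyᵢ / (Σxᵢ² + σ²/τ²).
Σxᵢyᵢ = 4·11 + 3·9 + 1·5 = 76; Σxᵢ² = 26; σ²/τ² = 1.
β̂_MAP = 76 / (26 + 1) = 76/27 ≈ 2.815.

β̂_MAP = 2.815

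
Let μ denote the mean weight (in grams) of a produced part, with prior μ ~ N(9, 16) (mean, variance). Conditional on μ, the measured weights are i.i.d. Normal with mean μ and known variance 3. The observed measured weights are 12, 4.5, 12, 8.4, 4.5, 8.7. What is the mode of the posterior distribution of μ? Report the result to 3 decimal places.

μ̂_MAP = 8.370

n = 6; x̄ = (12 + 4.5 + 12 + 8.4 + 4.5 + 8.7)/6 = 50.1/6 = 8.35.
For a Normal prior and Normal likelihood with known variance, the posterior is Normal; its mode equals its mean, the precision-weighted average.
Prior precision 1/σ₀² = 1/16 = 0.0625; data precision n/σ² = 6/3 = 2.
μ̂ = (0.0625·9 + 2·8.35) / (0.0625 + 2) = 17.2625/2.0625 = 1381/165 ≈ 8.370.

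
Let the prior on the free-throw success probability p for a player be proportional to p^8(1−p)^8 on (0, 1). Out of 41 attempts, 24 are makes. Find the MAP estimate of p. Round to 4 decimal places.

The prior density ∝ p^8(1−p)^8 is the kernel of Beta(9, 9).
Data: 24 successes in 41 trials. The binomial likelihood contributes p^24(1−p)^17, so the posterior is Beta(9+24, 9+17) = Beta(33, 26).
For Beta(a, b) with a, b > 1 the mode is (a−1)/(a+b−2) = 32/57 ≈ 0.5614.

p̂_MAP = 0.5614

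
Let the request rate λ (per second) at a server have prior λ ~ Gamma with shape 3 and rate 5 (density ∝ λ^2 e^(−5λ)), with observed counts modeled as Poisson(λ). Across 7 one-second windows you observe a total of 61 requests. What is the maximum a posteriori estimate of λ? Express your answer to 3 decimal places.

Σxᵢ = 61, n = 7.
Posterior ∝ λ^2e^(−5λ) · λ^61e^(−7λ) = λ^63e^(−12λ), i.e. Gamma(shape=64, rate=12).
The mode of a Gamma(a, b) with a ≥ 1 (shape–rate) is (a−1)/b = 63/12 ≈ 5.250.

λ̂_MAP = 5.250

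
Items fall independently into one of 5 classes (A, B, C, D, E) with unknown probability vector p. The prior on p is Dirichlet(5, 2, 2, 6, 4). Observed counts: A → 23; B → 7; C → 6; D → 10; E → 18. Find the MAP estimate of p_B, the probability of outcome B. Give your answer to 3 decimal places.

The posterior is Dirichlet(αᵢ + nᵢ) = Dirichlet(28, 9, 8, 16, 22).
For a Dirichlet(a₁,…,a_K) with all aᵢ > 1, the mode has j-th component (aⱼ − 1)/(Σaᵢ − K).
Here Σaᵢ = 83 and K = 5, so p_B = (9 − 1)/(83 − 5) = 8/78 ≈ 0.103.

MAP estimate of p_B = 0.103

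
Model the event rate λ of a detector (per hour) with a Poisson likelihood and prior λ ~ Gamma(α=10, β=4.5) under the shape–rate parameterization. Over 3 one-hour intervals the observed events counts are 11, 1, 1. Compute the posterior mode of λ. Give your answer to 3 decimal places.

Σxᵢ = 11+1+1 = 13, with n = 3.
Posterior ∝ λ^9e^(−4.5λ) · λ^13e^(−3λ) = λ^22e^(−7.5λ), i.e. Gamma(shape=23, rate=7.5).
The mode of a Gamma(a, b) with a ≥ 1 (shape–rate) is (a−1)/b = 22/7.5 ≈ 2.933.

λ̂_MAP = 2.933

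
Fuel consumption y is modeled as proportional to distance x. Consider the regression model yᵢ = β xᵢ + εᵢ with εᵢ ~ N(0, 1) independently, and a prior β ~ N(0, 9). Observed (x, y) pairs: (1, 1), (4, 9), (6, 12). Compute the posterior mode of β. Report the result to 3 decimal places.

β̂_MAP = 2.052

log p(β | y) = −Σ(yᵢ − βxᵢ)²/(2·1) − β²/(2·9) + const.
Setting the derivative to zero: Σxᵢ(yᵢ − βxᵢ)/1 − β/9 = 0, so β = Σxᵢyᵢ / (Σxᵢ² + σ²/τ²).
Σxᵢyᵢ = 1·1 + 4·9 + 6·12 = 109; Σxᵢ² = 53; σ²/τ² = 1/9.
β̂_MAP = 109 / (53 + 1/9) = 109/(478/9) = 981/478 ≈ 2.052.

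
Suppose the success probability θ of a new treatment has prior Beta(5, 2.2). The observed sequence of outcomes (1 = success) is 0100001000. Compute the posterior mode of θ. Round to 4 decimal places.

θ̂_MAP = 0.3947

Prior: Beta(5, 2.2).
Data: 2 successes in 10 trials (from the sequence). The binomial likelihood contributes θ^2(1−θ)^8, so the posterior is Beta(5+2, 2.2+8) = Beta(7, 10.2).
For Beta(a, b) with a, b > 1 the mode is (a−1)/(a+b−2) = 6/15.2 ≈ 0.3947.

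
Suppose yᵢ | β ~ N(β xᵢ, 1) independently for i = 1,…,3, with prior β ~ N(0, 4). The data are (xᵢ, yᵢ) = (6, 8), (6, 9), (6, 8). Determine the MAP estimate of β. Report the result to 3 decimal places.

log p(β | y) = −Σ(yᵢ − βxᵢ)²/(2·1) − β²/(2·4) + const.
Setting the derivative to zero: Σxᵢ(yᵢ − βxᵢ)/1 − β/4 = 0, so β = Σxᵢyᵢ / (Σxᵢ² + σ²/τ²).
Σxᵢyᵢ = 6·8 + 6·9 + 6·8 = 150; Σxᵢ² = 108; σ²/τ² = 0.25.
β̂_MAP = 150 / (108 + 0.25) = 150/108.25 ≈ 1.386.

β̂_MAP = 1.386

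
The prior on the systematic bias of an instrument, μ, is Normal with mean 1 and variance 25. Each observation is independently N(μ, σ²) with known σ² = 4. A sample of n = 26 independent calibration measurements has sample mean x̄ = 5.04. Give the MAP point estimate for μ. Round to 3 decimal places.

μ̂_MAP = 5.015

n = 26, x̄ = 5.04.
For a Normal prior and Normal likelihood with known variance, the posterior is Normal; its mode equals its mean, the precision-weighted average.
Prior precision 1/σ₀² = 1/25 = 0.04; data precision n/σ² = 26/4 = 6.5.
μ̂ = (0.04·1 + 6.5·5.04) / (0.04 + 6.5) = 32.8/6.54 = 1640/327 ≈ 5.015.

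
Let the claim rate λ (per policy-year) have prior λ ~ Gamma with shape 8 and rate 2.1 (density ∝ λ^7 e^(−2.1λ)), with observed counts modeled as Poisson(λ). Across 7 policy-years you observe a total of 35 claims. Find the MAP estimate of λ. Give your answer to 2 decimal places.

Σxᵢ = 35, n = 7.
Posterior ∝ λ^7e^(−2.1λ) · λ^35e^(−7λ) = λ^42e^(−9.1λ), i.e. Gamma(shape=43, rate=9.1).
The mode of a Gamma(a, b) with a ≥ 1 (shape–rate) is (a−1)/b = 42/9.1 ≈ 4.62.

λ̂_MAP = 4.62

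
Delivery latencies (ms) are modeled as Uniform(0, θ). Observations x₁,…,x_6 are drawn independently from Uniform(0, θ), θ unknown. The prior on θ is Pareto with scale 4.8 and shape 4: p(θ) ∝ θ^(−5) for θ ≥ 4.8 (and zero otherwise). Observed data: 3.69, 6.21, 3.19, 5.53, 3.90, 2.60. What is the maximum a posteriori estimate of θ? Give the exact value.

θ̂_MAP = 6.21

The Uniform(0, θ) likelihood is θ^(−n) for θ ≥ max(xᵢ), zero otherwise. Here max(xᵢ) = 6.21.
Posterior ∝ θ^(−5) · θ^(−6) = θ^(−11) on θ ≥ max(4.8, 6.21) = 6.21.
This density is strictly decreasing in θ, so the posterior mode lies at the lower boundary of the support.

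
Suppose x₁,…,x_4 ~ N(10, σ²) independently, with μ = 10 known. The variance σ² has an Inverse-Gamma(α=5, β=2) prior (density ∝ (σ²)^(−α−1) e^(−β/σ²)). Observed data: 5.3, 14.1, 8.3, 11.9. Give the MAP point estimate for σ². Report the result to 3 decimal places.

Sum of squared deviations about the known mean: SS = (5.3−10)² + (14.1−10)² + (8.3−10)² + (11.9−10)² = 45.4.
The Normal likelihood contributes (σ²)^(−n/2) exp(−SS/(2σ²)), so the posterior is Inverse-Gamma(α + n/2, β + SS/2) = Inverse-Gamma(7, 24.7).
The mode of Inverse-Gamma(a, b) is b/(a+1) = 24.7/8 ≈ 3.088.

σ̂²_MAP = 3.088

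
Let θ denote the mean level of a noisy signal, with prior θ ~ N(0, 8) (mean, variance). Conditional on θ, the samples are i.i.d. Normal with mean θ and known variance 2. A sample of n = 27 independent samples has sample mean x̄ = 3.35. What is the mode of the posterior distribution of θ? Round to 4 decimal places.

n = 27, x̄ = 3.35.
For a Normal prior and Normal likelihood with known variance, the posterior is Normal; its mode equals its mean, the precision-weighted average.
Prior precision 1/σ₀² = 1/8 = 0.125; data precision n/σ² = 27/2 = 13.5.
θ̂ = (0.125·0 + 13.5·3.35) / (0.125 + 13.5) = 45.225/13.625 = 1809/545 ≈ 3.3193.

θ̂_MAP = 3.3193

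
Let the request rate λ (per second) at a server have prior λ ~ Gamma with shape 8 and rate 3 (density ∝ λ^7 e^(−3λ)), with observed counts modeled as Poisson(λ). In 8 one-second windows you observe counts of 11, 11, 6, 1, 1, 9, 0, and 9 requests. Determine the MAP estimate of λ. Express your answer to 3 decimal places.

λ̂_MAP = 5.000

Σxᵢ = 11+11+6+1+1+9+0+9 = 48, with n = 8.
Posterior ∝ λ^7e^(−3λ) · λ^48e^(−8λ) = λ^55e^(−11λ), i.e. Gamma(shape=56, rate=11).
The mode of a Gamma(a, b) with a ≥ 1 (shape–rate) is (a−1)/b = 55/11 ≈ 5.000.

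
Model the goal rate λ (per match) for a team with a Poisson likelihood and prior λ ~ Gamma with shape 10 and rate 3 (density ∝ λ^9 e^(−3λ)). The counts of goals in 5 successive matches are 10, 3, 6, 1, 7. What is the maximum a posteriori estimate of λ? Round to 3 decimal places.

λ̂_MAP = 4.500

Σxᵢ = 10+3+6+1+7 = 27, with n = 5.
Posterior ∝ λ^9e^(−3λ) · λ^27e^(−5λ) = λ^36e^(−8λ), i.e. Gamma(shape=37, rate=8).
The mode of a Gamma(a, b) with a ≥ 1 (shape–rate) is (a−1)/b = 36/8 ≈ 4.500.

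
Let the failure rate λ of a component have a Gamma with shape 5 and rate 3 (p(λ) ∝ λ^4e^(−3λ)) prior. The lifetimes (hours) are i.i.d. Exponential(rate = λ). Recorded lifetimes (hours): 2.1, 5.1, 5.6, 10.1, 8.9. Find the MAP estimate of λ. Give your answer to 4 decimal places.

λ̂_MAP = 0.2586

The Exponential(rate=λ) likelihood is ∝ λ^n e^(−λΣtᵢ). Here n = 5 and Σtᵢ = 2.1 + 5.1 + 5.6 + 10.1 + 8.9 = 31.8.
Posterior ∝ λ^4e^(−3λ) · λ^5e^(−31.8λ) = λ^9e^(−34.8λ), i.e. Gamma(10, 34.8).
Mode = (a−1)/b = 9/34.8 ≈ 0.2586.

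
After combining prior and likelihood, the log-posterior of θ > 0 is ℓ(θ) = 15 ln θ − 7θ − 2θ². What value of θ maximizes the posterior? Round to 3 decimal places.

ℓ'(θ) = 15/θ − 7 − 4θ. Setting this to zero and multiplying by θ: 4θ² + 7θ − 15 = 0.
θ = (−7 + √(7² + 4·4·15)) / (2·4) = (−7 + √289) / 8 = (−7 + 17)/8 = 5/4.
ℓ''(θ) = −15/θ² − 4 < 0, confirming a maximum.

θ̂_MAP = 1.250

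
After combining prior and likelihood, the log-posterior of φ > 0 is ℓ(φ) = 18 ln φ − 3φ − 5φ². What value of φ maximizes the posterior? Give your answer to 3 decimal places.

φ̂_MAP = 1.200

ℓ'(φ) = 18/φ − 3 − 10φ. Setting this to zero and multiplying by φ: 10φ² + 3φ − 18 = 0.
φ = (−3 + √(3² + 4·10·18)) / (2·10) = (−3 + √729) / 20 = (−3 + 27)/20 = 6/5.
ℓ''(φ) = −18/φ² − 10 < 0, confirming a maximum.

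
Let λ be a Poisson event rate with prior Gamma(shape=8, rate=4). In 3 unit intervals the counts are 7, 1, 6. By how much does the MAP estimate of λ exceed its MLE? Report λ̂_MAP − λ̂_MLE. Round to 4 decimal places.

Σxᵢ = 14. Posterior is Gamma(22, 7); MAP = (22−1)/7 = 21/7 ≈ 3.00000.
MLE = x̄ = 14/3 ≈ 4.66667.
Difference = 21/7 − 14/3 = -5/3 ≈ -1.6667.

MAP − MLE = -1.6667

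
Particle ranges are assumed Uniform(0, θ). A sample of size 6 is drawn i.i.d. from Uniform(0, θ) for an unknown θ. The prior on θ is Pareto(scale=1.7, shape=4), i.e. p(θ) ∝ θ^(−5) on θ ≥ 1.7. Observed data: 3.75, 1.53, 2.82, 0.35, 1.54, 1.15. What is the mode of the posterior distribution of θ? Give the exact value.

θ̂_MAP = 3.75

The Uniform(0, θ) likelihood is θ^(−n) for θ ≥ max(xᵢ), zero otherwise. Here max(xᵢ) = 3.75.
Posterior ∝ θ^(−5) · θ^(−6) = θ^(−11) on θ ≥ max(1.7, 3.75) = 3.75.
This density is strictly decreasing in θ, so the posterior mode lies at the lower boundary of the support.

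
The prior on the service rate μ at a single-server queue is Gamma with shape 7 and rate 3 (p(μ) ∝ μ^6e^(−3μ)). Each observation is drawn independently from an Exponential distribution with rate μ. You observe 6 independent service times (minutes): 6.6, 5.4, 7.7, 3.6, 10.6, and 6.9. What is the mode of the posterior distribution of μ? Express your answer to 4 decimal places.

The Exponential(rate=μ) likelihood is ∝ μ^n e^(−μΣtᵢ). Here n = 6 and Σtᵢ = 6.6 + 5.4 + 7.7 + 3.6 + 10.6 + 6.9 = 40.8.
Posterior ∝ μ^6e^(−3μ) · μ^6e^(−40.8μ) = μ^12e^(−43.8μ), i.e. Gamma(13, 43.8).
Mode = (a−1)/b = 12/43.8 ≈ 0.2740.

μ̂_MAP = 0.2740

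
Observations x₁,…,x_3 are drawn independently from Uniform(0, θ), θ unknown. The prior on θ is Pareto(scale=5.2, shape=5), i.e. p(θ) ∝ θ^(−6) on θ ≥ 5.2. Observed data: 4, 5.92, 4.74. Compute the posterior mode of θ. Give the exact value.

The Uniform(0, θ) likelihood is θ^(−n) for θ ≥ max(xᵢ), zero otherwise. Here max(xᵢ) = 5.92.
Posterior ∝ θ^(−6) · θ^(−3) = θ^(−9) on θ ≥ max(5.2, 5.92) = 5.92.
This density is strictly decreasing in θ, so the posterior mode lies at the lower boundary of the support.

θ̂_MAP = 5.92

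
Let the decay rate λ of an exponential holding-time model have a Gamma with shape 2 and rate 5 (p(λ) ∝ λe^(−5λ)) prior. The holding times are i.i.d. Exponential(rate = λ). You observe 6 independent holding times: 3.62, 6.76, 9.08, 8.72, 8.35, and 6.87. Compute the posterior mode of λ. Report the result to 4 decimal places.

λ̂_MAP = 0.1446

The Exponential(rate=λ) likelihood is ∝ λ^n e^(−λΣtᵢ). Here n = 6 and Σtᵢ = 3.62 + 6.76 + 9.08 + 8.72 + 8.35 + 6.87 = 43.40.
Posterior ∝ λe^(−5λ) · λ^6e^(−43.40λ) = λ^7e^(−48.40λ), i.e. Gamma(8, 48.40).
Mode = (a−1)/b = 7/48.40 ≈ 0.1446.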